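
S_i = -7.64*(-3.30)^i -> [-7.64, 25.21, -83.2, 274.56, -906.04]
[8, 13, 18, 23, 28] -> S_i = 8 + 5*i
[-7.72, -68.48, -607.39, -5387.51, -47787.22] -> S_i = -7.72*8.87^i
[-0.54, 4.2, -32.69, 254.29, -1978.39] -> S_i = -0.54*(-7.78)^i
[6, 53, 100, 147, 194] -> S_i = 6 + 47*i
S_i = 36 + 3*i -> [36, 39, 42, 45, 48]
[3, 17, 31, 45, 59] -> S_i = 3 + 14*i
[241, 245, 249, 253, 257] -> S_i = 241 + 4*i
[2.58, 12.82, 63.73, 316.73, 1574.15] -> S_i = 2.58*4.97^i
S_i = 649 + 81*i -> [649, 730, 811, 892, 973]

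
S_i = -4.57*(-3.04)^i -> [-4.57, 13.89, -42.23, 128.39, -390.31]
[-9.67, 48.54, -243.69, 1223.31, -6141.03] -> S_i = -9.67*(-5.02)^i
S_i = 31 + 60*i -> [31, 91, 151, 211, 271]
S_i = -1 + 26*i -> [-1, 25, 51, 77, 103]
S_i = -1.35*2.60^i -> [-1.35, -3.51, -9.13, -23.73, -61.69]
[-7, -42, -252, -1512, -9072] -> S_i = -7*6^i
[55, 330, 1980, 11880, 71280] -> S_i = 55*6^i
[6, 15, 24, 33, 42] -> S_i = 6 + 9*i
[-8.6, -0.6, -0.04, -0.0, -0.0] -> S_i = -8.60*0.07^i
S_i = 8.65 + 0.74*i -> [8.65, 9.39, 10.13, 10.87, 11.61]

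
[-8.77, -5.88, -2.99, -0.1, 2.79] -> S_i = -8.77 + 2.89*i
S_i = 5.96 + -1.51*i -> [5.96, 4.45, 2.94, 1.43, -0.08]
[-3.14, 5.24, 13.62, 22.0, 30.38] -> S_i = -3.14 + 8.38*i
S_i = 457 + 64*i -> [457, 521, 585, 649, 713]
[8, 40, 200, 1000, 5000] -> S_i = 8*5^i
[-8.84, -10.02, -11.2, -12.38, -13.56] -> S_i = -8.84 + -1.18*i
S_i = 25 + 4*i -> [25, 29, 33, 37, 41]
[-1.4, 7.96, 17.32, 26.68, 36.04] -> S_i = -1.40 + 9.36*i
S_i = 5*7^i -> [5, 35, 245, 1715, 12005]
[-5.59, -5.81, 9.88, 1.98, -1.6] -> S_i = Random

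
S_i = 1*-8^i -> [1, -8, 64, -512, 4096]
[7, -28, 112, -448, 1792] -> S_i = 7*-4^i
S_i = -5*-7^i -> [-5, 35, -245, 1715, -12005]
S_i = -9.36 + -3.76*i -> [-9.36, -13.12, -16.88, -20.64, -24.4]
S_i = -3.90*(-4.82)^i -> [-3.9, 18.8, -90.61, 436.72, -2105.0]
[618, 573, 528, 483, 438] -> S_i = 618 + -45*i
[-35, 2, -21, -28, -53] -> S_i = Random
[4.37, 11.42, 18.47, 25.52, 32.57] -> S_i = 4.37 + 7.05*i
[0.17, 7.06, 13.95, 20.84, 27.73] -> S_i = 0.17 + 6.89*i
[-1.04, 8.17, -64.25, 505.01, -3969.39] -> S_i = -1.04*(-7.86)^i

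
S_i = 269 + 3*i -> [269, 272, 275, 278, 281]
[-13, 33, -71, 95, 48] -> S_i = Random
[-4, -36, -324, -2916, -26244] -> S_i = -4*9^i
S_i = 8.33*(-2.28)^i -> [8.33, -18.99, 43.3, -98.73, 225.1]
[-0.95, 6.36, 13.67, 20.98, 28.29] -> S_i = -0.95 + 7.31*i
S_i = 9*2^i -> [9, 18, 36, 72, 144]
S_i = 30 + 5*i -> [30, 35, 40, 45, 50]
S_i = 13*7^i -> [13, 91, 637, 4459, 31213]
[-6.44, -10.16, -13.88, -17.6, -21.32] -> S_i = -6.44 + -3.72*i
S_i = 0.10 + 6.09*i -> [0.1, 6.19, 12.28, 18.37, 24.46]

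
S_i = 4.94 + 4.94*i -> [4.94, 9.88, 14.82, 19.76, 24.7]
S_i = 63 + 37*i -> [63, 100, 137, 174, 211]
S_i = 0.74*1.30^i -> [0.74, 0.96, 1.25, 1.63, 2.11]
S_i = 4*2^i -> [4, 8, 16, 32, 64]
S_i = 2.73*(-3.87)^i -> [2.73, -10.57, 40.89, -158.23, 612.36]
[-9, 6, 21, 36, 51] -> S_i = -9 + 15*i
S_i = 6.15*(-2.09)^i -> [6.15, -12.85, 26.86, -56.15, 117.34]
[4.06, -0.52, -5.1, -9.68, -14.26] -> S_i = 4.06 + -4.58*i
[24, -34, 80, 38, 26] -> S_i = Random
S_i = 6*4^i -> [6, 24, 96, 384, 1536]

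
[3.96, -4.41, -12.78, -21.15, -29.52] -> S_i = 3.96 + -8.37*i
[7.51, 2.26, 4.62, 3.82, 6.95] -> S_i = Random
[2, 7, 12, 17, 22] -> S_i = 2 + 5*i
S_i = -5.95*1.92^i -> [-5.95, -11.42, -21.93, -42.11, -80.86]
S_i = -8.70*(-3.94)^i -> [-8.7, 34.28, -135.06, 532.12, -2096.54]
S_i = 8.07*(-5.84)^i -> [8.07, -47.13, 275.23, -1607.36, 9386.96]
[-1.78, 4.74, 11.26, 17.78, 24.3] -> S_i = -1.78 + 6.52*i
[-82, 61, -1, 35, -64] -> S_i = Random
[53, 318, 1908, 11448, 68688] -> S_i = 53*6^i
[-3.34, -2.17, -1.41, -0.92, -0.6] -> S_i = -3.34*0.65^i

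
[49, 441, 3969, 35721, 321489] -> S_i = 49*9^i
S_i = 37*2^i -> [37, 74, 148, 296, 592]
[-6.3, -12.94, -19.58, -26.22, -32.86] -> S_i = -6.30 + -6.64*i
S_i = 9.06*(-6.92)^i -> [9.06, -62.7, 433.85, -3002.25, 20775.55]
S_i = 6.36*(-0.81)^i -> [6.36, -5.15, 4.17, -3.38, 2.74]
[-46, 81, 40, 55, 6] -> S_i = Random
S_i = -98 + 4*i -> [-98, -94, -90, -86, -82]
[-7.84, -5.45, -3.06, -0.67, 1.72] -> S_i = -7.84 + 2.39*i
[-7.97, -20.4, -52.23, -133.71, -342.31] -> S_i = -7.97*2.56^i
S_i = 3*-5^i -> [3, -15, 75, -375, 1875]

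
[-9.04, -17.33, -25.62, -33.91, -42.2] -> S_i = -9.04 + -8.29*i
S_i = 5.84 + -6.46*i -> [5.84, -0.62, -7.08, -13.54, -20.0]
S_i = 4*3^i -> [4, 12, 36, 108, 324]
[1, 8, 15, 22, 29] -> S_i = 1 + 7*i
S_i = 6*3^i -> [6, 18, 54, 162, 486]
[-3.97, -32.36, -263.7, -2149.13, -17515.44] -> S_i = -3.97*8.15^i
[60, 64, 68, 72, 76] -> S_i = 60 + 4*i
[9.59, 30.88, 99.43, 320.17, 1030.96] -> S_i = 9.59*3.22^i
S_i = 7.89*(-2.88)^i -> [7.89, -22.72, 65.44, -188.48, 542.81]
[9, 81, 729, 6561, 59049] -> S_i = 9*9^i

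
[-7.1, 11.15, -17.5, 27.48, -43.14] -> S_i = -7.10*(-1.57)^i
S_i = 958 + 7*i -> [958, 965, 972, 979, 986]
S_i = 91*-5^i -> [91, -455, 2275, -11375, 56875]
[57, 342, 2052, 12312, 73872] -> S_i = 57*6^i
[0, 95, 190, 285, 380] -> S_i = 0 + 95*i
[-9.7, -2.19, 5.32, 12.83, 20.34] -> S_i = -9.70 + 7.51*i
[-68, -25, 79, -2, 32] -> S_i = Random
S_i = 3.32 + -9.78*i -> [3.32, -6.46, -16.24, -26.02, -35.8]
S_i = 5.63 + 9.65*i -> [5.63, 15.28, 24.93, 34.58, 44.23]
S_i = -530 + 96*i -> [-530, -434, -338, -242, -146]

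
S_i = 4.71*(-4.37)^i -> [4.71, -20.58, 89.95, -393.07, 1717.7]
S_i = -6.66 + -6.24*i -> [-6.66, -12.9, -19.14, -25.38, -31.62]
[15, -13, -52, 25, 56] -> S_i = Random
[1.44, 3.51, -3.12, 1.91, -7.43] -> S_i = Random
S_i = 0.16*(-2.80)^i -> [0.16, -0.45, 1.25, -3.51, 9.83]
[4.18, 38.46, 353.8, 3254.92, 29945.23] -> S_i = 4.18*9.20^i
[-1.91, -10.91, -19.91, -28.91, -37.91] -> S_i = -1.91 + -9.00*i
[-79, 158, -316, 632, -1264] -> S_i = -79*-2^i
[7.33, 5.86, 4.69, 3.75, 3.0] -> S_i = 7.33*0.80^i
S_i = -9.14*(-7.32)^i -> [-9.14, 66.9, -489.74, 3584.92, -26241.61]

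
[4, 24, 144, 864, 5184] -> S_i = 4*6^i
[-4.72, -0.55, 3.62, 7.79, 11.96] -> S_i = -4.72 + 4.17*i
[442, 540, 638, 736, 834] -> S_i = 442 + 98*i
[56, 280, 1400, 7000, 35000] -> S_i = 56*5^i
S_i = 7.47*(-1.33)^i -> [7.47, -9.94, 13.21, -17.57, 23.37]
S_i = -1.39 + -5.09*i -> [-1.39, -6.48, -11.57, -16.66, -21.75]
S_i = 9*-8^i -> [9, -72, 576, -4608, 36864]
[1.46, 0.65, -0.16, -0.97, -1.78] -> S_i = 1.46 + -0.81*i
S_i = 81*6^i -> [81, 486, 2916, 17496, 104976]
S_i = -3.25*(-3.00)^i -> [-3.25, 9.75, -29.25, 87.75, -263.25]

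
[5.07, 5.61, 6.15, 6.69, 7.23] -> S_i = 5.07 + 0.54*i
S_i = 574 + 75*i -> [574, 649, 724, 799, 874]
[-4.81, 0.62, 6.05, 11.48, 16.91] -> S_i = -4.81 + 5.43*i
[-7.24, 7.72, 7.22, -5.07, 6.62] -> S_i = Random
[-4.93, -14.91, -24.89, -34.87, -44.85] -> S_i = -4.93 + -9.98*i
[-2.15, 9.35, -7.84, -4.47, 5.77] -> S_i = Random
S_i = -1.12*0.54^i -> [-1.12, -0.6, -0.33, -0.18, -0.1]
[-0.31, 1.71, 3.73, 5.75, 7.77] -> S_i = -0.31 + 2.02*i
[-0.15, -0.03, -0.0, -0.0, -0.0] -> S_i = -0.15*0.17^i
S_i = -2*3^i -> [-2, -6, -18, -54, -162]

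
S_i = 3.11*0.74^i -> [3.11, 2.3, 1.7, 1.26, 0.93]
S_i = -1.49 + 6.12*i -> [-1.49, 4.63, 10.75, 16.87, 22.99]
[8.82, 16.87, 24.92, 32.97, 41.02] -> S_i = 8.82 + 8.05*i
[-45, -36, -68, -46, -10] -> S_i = Random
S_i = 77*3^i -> [77, 231, 693, 2079, 6237]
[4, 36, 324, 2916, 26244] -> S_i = 4*9^i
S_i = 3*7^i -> [3, 21, 147, 1029, 7203]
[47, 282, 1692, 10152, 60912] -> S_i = 47*6^i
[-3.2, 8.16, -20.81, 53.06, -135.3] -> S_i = -3.20*(-2.55)^i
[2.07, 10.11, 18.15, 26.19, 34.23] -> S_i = 2.07 + 8.04*i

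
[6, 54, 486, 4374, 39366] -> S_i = 6*9^i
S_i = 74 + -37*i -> [74, 37, 0, -37, -74]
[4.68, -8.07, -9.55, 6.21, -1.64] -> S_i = Random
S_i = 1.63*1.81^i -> [1.63, 2.95, 5.34, 9.67, 17.49]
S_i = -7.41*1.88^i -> [-7.41, -13.93, -26.19, -49.24, -92.57]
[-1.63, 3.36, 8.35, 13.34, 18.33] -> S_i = -1.63 + 4.99*i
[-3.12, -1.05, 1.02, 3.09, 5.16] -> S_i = -3.12 + 2.07*i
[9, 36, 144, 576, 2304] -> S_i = 9*4^i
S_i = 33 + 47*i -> [33, 80, 127, 174, 221]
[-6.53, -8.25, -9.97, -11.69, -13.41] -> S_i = -6.53 + -1.72*i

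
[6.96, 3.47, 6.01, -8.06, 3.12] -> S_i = Random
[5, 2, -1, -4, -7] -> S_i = 5 + -3*i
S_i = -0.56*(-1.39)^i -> [-0.56, 0.78, -1.08, 1.5, -2.09]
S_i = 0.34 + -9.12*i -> [0.34, -8.78, -17.9, -27.02, -36.14]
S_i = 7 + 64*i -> [7, 71, 135, 199, 263]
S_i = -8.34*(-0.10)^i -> [-8.34, 0.83, -0.08, 0.01, -0.0]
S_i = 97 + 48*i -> [97, 145, 193, 241, 289]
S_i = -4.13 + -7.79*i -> [-4.13, -11.92, -19.71, -27.5, -35.29]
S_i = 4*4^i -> [4, 16, 64, 256, 1024]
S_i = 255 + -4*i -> [255, 251, 247, 243, 239]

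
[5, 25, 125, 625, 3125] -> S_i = 5*5^i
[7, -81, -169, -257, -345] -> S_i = 7 + -88*i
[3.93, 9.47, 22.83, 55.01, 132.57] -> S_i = 3.93*2.41^i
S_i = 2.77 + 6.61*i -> [2.77, 9.38, 15.99, 22.6, 29.21]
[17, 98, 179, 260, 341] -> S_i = 17 + 81*i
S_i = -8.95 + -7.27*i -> [-8.95, -16.22, -23.49, -30.76, -38.03]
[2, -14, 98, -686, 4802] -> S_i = 2*-7^i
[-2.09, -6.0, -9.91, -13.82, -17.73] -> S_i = -2.09 + -3.91*i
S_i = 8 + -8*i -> [8, 0, -8, -16, -24]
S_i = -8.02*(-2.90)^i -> [-8.02, 23.26, -67.45, 195.6, -567.24]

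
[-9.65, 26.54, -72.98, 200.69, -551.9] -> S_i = -9.65*(-2.75)^i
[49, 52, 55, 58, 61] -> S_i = 49 + 3*i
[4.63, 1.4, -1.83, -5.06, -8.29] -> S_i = 4.63 + -3.23*i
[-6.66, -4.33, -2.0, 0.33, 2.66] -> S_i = -6.66 + 2.33*i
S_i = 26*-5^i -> [26, -130, 650, -3250, 16250]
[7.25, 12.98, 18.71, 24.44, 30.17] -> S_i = 7.25 + 5.73*i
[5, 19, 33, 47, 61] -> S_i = 5 + 14*i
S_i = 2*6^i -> [2, 12, 72, 432, 2592]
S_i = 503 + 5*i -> [503, 508, 513, 518, 523]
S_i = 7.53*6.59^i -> [7.53, 49.62, 327.01, 2155.02, 14201.58]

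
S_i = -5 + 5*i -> [-5, 0, 5, 10, 15]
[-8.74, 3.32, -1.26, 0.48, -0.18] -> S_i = -8.74*(-0.38)^i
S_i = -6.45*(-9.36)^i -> [-6.45, 60.37, -565.08, 5289.17, -49506.6]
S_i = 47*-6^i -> [47, -282, 1692, -10152, 60912]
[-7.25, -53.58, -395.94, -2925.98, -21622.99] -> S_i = -7.25*7.39^i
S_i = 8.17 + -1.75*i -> [8.17, 6.42, 4.67, 2.92, 1.17]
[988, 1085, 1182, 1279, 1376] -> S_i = 988 + 97*i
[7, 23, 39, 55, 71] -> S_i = 7 + 16*i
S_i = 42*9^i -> [42, 378, 3402, 30618, 275562]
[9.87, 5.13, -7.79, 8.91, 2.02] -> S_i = Random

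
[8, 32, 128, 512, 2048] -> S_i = 8*4^i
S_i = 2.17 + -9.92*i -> [2.17, -7.75, -17.67, -27.59, -37.51]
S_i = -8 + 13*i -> [-8, 5, 18, 31, 44]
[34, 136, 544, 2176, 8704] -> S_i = 34*4^i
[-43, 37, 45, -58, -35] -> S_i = Random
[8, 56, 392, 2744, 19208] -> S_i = 8*7^i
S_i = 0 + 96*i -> [0, 96, 192, 288, 384]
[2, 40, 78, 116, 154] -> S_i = 2 + 38*i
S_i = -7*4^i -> [-7, -28, -112, -448, -1792]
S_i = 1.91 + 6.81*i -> [1.91, 8.72, 15.53, 22.34, 29.15]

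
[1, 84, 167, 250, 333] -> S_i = 1 + 83*i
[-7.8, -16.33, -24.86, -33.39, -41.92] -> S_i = -7.80 + -8.53*i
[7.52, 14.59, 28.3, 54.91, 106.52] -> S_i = 7.52*1.94^i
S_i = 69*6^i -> [69, 414, 2484, 14904, 89424]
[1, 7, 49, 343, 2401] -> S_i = 1*7^i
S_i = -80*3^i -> [-80, -240, -720, -2160, -6480]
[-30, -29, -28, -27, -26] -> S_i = -30 + 1*i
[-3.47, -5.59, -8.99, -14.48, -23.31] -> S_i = -3.47*1.61^i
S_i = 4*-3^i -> [4, -12, 36, -108, 324]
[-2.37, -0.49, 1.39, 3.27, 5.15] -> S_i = -2.37 + 1.88*i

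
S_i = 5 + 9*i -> [5, 14, 23, 32, 41]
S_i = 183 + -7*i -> [183, 176, 169, 162, 155]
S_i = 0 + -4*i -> [0, -4, -8, -12, -16]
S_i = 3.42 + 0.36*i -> [3.42, 3.78, 4.14, 4.5, 4.86]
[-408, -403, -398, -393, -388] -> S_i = -408 + 5*i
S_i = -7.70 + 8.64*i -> [-7.7, 0.94, 9.58, 18.22, 26.86]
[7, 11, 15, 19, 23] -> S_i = 7 + 4*i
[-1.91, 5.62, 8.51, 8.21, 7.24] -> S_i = Random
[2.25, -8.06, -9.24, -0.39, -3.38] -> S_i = Random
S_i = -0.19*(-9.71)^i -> [-0.19, 1.84, -17.91, 173.94, -1689.0]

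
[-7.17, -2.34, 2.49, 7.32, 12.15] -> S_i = -7.17 + 4.83*i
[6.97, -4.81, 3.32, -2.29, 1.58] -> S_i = 6.97*(-0.69)^i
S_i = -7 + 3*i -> [-7, -4, -1, 2, 5]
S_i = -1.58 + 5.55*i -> [-1.58, 3.97, 9.52, 15.07, 20.62]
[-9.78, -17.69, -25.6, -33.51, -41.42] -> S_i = -9.78 + -7.91*i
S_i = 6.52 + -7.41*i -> [6.52, -0.89, -8.3, -15.71, -23.12]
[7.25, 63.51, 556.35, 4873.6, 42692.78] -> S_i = 7.25*8.76^i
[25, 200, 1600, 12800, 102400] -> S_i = 25*8^i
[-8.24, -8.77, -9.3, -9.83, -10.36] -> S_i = -8.24 + -0.53*i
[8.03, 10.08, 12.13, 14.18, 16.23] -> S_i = 8.03 + 2.05*i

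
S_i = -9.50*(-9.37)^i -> [-9.5, 89.01, -834.07, 7815.24, -73228.81]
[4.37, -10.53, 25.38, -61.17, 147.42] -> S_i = 4.37*(-2.41)^i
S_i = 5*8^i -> [5, 40, 320, 2560, 20480]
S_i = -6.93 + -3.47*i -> [-6.93, -10.4, -13.87, -17.34, -20.81]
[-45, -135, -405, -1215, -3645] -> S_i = -45*3^i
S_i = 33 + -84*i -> [33, -51, -135, -219, -303]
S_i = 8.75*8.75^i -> [8.75, 76.56, 669.92, 5861.82, 51290.89]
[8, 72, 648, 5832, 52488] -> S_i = 8*9^i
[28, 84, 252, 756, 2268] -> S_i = 28*3^i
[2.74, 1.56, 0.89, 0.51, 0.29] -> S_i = 2.74*0.57^i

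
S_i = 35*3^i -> [35, 105, 315, 945, 2835]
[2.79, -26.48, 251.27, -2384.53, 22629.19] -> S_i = 2.79*(-9.49)^i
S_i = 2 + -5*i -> [2, -3, -8, -13, -18]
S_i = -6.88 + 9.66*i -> [-6.88, 2.78, 12.44, 22.1, 31.76]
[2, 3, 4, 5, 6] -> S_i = 2 + 1*i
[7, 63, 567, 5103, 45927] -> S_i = 7*9^i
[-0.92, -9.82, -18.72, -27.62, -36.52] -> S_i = -0.92 + -8.90*i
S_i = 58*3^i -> [58, 174, 522, 1566, 4698]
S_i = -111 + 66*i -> [-111, -45, 21, 87, 153]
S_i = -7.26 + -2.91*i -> [-7.26, -10.17, -13.08, -15.99, -18.9]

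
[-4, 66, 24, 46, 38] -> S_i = Random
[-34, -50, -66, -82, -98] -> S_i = -34 + -16*i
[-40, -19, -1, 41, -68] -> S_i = Random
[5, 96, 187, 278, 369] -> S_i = 5 + 91*i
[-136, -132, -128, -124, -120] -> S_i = -136 + 4*i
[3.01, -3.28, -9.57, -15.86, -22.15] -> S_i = 3.01 + -6.29*i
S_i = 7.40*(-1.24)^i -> [7.4, -9.18, 11.38, -14.11, 17.5]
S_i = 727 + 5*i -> [727, 732, 737, 742, 747]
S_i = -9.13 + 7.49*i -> [-9.13, -1.64, 5.85, 13.34, 20.83]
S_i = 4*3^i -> [4, 12, 36, 108, 324]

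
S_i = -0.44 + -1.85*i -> [-0.44, -2.29, -4.14, -5.99, -7.84]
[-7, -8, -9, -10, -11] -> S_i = -7 + -1*i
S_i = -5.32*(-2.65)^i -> [-5.32, 14.1, -37.36, 99.0, -262.36]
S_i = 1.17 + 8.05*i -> [1.17, 9.22, 17.27, 25.32, 33.37]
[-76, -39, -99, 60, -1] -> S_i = Random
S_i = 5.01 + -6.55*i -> [5.01, -1.54, -8.09, -14.64, -21.19]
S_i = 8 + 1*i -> [8, 9, 10, 11, 12]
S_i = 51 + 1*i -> [51, 52, 53, 54, 55]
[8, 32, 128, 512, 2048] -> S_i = 8*4^i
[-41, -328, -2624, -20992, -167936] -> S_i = -41*8^i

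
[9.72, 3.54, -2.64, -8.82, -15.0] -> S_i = 9.72 + -6.18*i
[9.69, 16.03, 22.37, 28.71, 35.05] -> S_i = 9.69 + 6.34*i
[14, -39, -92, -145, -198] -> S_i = 14 + -53*i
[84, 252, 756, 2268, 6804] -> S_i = 84*3^i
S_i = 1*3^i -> [1, 3, 9, 27, 81]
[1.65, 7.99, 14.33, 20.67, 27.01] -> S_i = 1.65 + 6.34*i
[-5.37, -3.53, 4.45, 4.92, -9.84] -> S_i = Random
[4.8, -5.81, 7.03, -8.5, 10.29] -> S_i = 4.80*(-1.21)^i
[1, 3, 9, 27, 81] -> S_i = 1*3^i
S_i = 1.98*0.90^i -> [1.98, 1.78, 1.6, 1.44, 1.3]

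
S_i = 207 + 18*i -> [207, 225, 243, 261, 279]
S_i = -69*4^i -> [-69, -276, -1104, -4416, -17664]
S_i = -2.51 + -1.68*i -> [-2.51, -4.19, -5.87, -7.55, -9.23]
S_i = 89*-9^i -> [89, -801, 7209, -64881, 583929]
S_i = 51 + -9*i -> [51, 42, 33, 24, 15]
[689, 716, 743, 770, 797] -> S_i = 689 + 27*i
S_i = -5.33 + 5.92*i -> [-5.33, 0.59, 6.51, 12.43, 18.35]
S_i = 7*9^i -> [7, 63, 567, 5103, 45927]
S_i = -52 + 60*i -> [-52, 8, 68, 128, 188]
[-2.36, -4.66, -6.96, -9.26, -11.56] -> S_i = -2.36 + -2.30*i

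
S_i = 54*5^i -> [54, 270, 1350, 6750, 33750]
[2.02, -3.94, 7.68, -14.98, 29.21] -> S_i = 2.02*(-1.95)^i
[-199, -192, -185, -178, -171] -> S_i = -199 + 7*i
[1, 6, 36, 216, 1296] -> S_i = 1*6^i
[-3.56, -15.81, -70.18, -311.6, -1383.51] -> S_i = -3.56*4.44^i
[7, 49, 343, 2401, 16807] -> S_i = 7*7^i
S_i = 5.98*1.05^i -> [5.98, 6.28, 6.59, 6.92, 7.27]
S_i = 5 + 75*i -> [5, 80, 155, 230, 305]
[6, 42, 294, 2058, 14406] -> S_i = 6*7^i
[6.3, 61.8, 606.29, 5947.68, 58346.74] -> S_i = 6.30*9.81^i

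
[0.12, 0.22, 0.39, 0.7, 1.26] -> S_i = 0.12*1.80^i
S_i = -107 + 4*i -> [-107, -103, -99, -95, -91]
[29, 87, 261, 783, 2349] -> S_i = 29*3^i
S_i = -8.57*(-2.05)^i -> [-8.57, 17.57, -36.02, 73.83, -151.35]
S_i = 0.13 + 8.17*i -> [0.13, 8.3, 16.47, 24.64, 32.81]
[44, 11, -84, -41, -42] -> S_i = Random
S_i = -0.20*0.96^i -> [-0.2, -0.19, -0.18, -0.18, -0.17]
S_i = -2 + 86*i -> [-2, 84, 170, 256, 342]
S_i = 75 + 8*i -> [75, 83, 91, 99, 107]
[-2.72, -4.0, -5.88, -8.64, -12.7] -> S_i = -2.72*1.47^i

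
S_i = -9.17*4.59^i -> [-9.17, -42.09, -193.19, -886.76, -4070.24]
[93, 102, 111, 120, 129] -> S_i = 93 + 9*i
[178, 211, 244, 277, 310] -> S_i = 178 + 33*i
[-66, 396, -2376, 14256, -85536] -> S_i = -66*-6^i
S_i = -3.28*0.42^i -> [-3.28, -1.38, -0.58, -0.24, -0.1]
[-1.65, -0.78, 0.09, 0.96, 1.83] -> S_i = -1.65 + 0.87*i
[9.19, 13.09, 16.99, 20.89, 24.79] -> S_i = 9.19 + 3.90*i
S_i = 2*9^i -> [2, 18, 162, 1458, 13122]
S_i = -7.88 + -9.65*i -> [-7.88, -17.53, -27.18, -36.83, -46.48]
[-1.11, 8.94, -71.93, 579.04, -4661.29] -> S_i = -1.11*(-8.05)^i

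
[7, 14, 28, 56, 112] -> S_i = 7*2^i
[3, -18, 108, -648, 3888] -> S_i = 3*-6^i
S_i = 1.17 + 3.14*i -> [1.17, 4.31, 7.45, 10.59, 13.73]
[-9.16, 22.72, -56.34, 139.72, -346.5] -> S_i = -9.16*(-2.48)^i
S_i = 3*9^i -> [3, 27, 243, 2187, 19683]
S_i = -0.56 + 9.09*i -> [-0.56, 8.53, 17.62, 26.71, 35.8]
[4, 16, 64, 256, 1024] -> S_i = 4*4^i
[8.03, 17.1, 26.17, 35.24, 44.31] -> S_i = 8.03 + 9.07*i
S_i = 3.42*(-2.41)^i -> [3.42, -8.24, 19.86, -47.87, 115.37]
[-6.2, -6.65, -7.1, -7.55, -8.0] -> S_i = -6.20 + -0.45*i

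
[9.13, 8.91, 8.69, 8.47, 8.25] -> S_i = 9.13 + -0.22*i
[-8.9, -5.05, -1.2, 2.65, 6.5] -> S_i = -8.90 + 3.85*i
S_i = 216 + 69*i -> [216, 285, 354, 423, 492]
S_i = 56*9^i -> [56, 504, 4536, 40824, 367416]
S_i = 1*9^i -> [1, 9, 81, 729, 6561]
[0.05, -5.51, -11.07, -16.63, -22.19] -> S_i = 0.05 + -5.56*i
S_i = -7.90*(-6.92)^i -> [-7.9, 54.67, -378.3, 2617.85, -18115.55]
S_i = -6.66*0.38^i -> [-6.66, -2.53, -0.96, -0.37, -0.14]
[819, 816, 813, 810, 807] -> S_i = 819 + -3*i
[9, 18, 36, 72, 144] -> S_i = 9*2^i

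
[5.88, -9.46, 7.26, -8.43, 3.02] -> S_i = Random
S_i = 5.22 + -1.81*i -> [5.22, 3.41, 1.6, -0.21, -2.02]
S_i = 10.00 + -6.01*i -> [10.0, 3.99, -2.02, -8.03, -14.04]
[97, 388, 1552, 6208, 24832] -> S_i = 97*4^i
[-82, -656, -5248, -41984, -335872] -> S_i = -82*8^i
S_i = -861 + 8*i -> [-861, -853, -845, -837, -829]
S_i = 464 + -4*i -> [464, 460, 456, 452, 448]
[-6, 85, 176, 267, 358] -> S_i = -6 + 91*i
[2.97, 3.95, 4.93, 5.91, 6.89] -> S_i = 2.97 + 0.98*i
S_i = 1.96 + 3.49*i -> [1.96, 5.45, 8.94, 12.43, 15.92]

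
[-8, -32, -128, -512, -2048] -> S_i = -8*4^i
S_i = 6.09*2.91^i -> [6.09, 17.72, 51.57, 150.07, 436.71]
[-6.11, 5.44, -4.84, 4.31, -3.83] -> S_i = -6.11*(-0.89)^i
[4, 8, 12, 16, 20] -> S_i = 4 + 4*i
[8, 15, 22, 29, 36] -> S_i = 8 + 7*i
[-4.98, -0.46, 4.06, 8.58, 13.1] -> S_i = -4.98 + 4.52*i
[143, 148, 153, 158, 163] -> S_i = 143 + 5*i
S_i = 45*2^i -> [45, 90, 180, 360, 720]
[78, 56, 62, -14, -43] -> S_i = Random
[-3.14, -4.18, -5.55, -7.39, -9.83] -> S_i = -3.14*1.33^i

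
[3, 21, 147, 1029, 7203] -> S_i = 3*7^i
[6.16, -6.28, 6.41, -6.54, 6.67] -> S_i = 6.16*(-1.02)^i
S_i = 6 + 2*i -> [6, 8, 10, 12, 14]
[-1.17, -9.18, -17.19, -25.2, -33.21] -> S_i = -1.17 + -8.01*i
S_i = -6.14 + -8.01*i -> [-6.14, -14.15, -22.16, -30.17, -38.18]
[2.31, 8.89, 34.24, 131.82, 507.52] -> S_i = 2.31*3.85^i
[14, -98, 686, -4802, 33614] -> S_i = 14*-7^i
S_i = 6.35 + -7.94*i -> [6.35, -1.59, -9.53, -17.47, -25.41]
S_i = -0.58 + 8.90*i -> [-0.58, 8.32, 17.22, 26.12, 35.02]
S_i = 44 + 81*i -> [44, 125, 206, 287, 368]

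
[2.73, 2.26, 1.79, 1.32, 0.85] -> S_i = 2.73 + -0.47*i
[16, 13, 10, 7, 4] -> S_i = 16 + -3*i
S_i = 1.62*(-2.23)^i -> [1.62, -3.61, 8.06, -17.97, 40.06]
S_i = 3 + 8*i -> [3, 11, 19, 27, 35]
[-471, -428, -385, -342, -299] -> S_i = -471 + 43*i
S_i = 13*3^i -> [13, 39, 117, 351, 1053]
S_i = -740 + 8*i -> [-740, -732, -724, -716, -708]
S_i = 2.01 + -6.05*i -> [2.01, -4.04, -10.09, -16.14, -22.19]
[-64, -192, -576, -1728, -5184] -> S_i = -64*3^i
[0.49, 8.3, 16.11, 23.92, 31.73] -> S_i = 0.49 + 7.81*i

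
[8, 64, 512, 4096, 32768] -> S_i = 8*8^i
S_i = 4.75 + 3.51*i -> [4.75, 8.26, 11.77, 15.28, 18.79]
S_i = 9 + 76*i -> [9, 85, 161, 237, 313]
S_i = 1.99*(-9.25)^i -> [1.99, -18.41, 170.27, -1574.99, 14568.67]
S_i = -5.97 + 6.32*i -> [-5.97, 0.35, 6.67, 12.99, 19.31]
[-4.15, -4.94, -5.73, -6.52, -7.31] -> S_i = -4.15 + -0.79*i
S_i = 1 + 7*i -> [1, 8, 15, 22, 29]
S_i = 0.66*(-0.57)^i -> [0.66, -0.38, 0.21, -0.12, 0.07]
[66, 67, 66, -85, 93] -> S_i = Random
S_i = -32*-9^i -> [-32, 288, -2592, 23328, -209952]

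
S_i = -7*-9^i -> [-7, 63, -567, 5103, -45927]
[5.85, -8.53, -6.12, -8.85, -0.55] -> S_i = Random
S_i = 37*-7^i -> [37, -259, 1813, -12691, 88837]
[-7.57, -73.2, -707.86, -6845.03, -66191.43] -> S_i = -7.57*9.67^i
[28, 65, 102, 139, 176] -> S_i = 28 + 37*i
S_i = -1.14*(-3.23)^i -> [-1.14, 3.68, -11.89, 38.42, -124.08]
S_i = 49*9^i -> [49, 441, 3969, 35721, 321489]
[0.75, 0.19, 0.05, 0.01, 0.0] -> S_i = 0.75*0.25^i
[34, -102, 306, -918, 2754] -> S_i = 34*-3^i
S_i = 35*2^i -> [35, 70, 140, 280, 560]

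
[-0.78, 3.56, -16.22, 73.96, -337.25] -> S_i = -0.78*(-4.56)^i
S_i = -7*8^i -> [-7, -56, -448, -3584, -28672]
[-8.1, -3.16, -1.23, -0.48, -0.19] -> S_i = -8.10*0.39^i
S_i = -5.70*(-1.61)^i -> [-5.7, 9.18, -14.77, 23.79, -38.3]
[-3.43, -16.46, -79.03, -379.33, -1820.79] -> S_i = -3.43*4.80^i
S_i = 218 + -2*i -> [218, 216, 214, 212, 210]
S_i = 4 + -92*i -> [4, -88, -180, -272, -364]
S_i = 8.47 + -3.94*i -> [8.47, 4.53, 0.59, -3.35, -7.29]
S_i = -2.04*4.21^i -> [-2.04, -8.59, -36.16, -152.22, -640.85]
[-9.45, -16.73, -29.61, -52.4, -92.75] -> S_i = -9.45*1.77^i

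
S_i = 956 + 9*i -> [956, 965, 974, 983, 992]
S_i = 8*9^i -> [8, 72, 648, 5832, 52488]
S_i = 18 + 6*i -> [18, 24, 30, 36, 42]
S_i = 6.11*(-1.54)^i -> [6.11, -9.41, 14.49, -22.32, 34.37]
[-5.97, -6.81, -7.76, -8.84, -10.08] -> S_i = -5.97*1.14^i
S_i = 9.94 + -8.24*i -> [9.94, 1.7, -6.54, -14.78, -23.02]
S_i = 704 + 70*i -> [704, 774, 844, 914, 984]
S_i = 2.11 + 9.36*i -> [2.11, 11.47, 20.83, 30.19, 39.55]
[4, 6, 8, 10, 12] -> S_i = 4 + 2*i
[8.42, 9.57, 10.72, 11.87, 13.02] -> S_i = 8.42 + 1.15*i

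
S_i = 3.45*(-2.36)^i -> [3.45, -8.14, 19.22, -45.35, 107.02]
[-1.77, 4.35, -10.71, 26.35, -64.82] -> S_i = -1.77*(-2.46)^i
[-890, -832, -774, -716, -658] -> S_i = -890 + 58*i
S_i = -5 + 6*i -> [-5, 1, 7, 13, 19]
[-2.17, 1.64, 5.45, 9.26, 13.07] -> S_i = -2.17 + 3.81*i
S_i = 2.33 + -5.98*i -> [2.33, -3.65, -9.63, -15.61, -21.59]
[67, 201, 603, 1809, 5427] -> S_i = 67*3^i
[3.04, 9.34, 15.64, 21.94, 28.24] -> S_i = 3.04 + 6.30*i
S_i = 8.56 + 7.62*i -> [8.56, 16.18, 23.8, 31.42, 39.04]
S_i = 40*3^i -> [40, 120, 360, 1080, 3240]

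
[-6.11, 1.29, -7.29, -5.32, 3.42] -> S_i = Random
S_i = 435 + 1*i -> [435, 436, 437, 438, 439]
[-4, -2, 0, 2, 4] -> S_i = -4 + 2*i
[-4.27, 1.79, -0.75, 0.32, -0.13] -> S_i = -4.27*(-0.42)^i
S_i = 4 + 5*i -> [4, 9, 14, 19, 24]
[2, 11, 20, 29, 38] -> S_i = 2 + 9*i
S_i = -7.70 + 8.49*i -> [-7.7, 0.79, 9.28, 17.77, 26.26]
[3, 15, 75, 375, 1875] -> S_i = 3*5^i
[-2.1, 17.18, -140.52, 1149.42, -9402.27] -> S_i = -2.10*(-8.18)^i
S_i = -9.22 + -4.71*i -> [-9.22, -13.93, -18.64, -23.35, -28.06]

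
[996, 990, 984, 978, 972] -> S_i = 996 + -6*i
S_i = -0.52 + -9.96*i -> [-0.52, -10.48, -20.44, -30.4, -40.36]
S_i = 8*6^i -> [8, 48, 288, 1728, 10368]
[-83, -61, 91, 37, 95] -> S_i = Random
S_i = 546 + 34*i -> [546, 580, 614, 648, 682]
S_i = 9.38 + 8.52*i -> [9.38, 17.9, 26.42, 34.94, 43.46]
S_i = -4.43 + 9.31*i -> [-4.43, 4.88, 14.19, 23.5, 32.81]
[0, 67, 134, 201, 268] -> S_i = 0 + 67*i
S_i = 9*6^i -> [9, 54, 324, 1944, 11664]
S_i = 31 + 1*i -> [31, 32, 33, 34, 35]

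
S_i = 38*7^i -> [38, 266, 1862, 13034, 91238]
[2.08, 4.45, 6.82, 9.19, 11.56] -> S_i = 2.08 + 2.37*i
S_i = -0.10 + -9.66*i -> [-0.1, -9.76, -19.42, -29.08, -38.74]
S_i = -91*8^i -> [-91, -728, -5824, -46592, -372736]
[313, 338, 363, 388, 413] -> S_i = 313 + 25*i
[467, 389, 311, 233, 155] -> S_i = 467 + -78*i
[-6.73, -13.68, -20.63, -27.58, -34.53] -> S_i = -6.73 + -6.95*i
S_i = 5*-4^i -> [5, -20, 80, -320, 1280]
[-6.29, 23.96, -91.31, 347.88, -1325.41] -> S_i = -6.29*(-3.81)^i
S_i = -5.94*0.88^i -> [-5.94, -5.23, -4.6, -4.05, -3.56]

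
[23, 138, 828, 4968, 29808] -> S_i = 23*6^i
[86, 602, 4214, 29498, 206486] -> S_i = 86*7^i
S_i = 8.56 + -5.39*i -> [8.56, 3.17, -2.22, -7.61, -13.0]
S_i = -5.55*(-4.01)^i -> [-5.55, 22.26, -89.24, 357.87, -1435.06]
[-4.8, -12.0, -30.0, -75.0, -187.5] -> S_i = -4.80*2.50^i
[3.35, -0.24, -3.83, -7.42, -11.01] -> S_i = 3.35 + -3.59*i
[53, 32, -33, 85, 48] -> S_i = Random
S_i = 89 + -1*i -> [89, 88, 87, 86, 85]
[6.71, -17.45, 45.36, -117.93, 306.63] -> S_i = 6.71*(-2.60)^i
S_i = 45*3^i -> [45, 135, 405, 1215, 3645]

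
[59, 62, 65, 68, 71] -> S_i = 59 + 3*i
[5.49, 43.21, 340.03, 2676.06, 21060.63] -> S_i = 5.49*7.87^i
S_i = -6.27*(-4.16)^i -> [-6.27, 26.08, -108.51, 451.39, -1877.76]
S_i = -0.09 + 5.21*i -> [-0.09, 5.12, 10.33, 15.54, 20.75]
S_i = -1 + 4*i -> [-1, 3, 7, 11, 15]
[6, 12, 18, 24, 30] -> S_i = 6 + 6*i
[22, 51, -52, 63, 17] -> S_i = Random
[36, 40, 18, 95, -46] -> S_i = Random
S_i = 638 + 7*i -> [638, 645, 652, 659, 666]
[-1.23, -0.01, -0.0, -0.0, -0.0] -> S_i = -1.23*0.01^i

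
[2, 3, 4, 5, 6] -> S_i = 2 + 1*i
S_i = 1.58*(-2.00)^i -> [1.58, -3.16, 6.32, -12.64, 25.28]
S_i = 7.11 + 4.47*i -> [7.11, 11.58, 16.05, 20.52, 24.99]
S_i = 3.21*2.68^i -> [3.21, 8.6, 23.06, 61.79, 165.59]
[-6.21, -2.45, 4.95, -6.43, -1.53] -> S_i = Random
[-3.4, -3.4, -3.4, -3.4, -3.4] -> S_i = -3.40*1.00^i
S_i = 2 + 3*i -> [2, 5, 8, 11, 14]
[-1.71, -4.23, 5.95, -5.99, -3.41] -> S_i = Random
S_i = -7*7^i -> [-7, -49, -343, -2401, -16807]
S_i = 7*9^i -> [7, 63, 567, 5103, 45927]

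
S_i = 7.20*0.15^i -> [7.2, 1.08, 0.16, 0.02, 0.0]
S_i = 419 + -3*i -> [419, 416, 413, 410, 407]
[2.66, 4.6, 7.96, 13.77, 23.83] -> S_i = 2.66*1.73^i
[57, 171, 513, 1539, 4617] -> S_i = 57*3^i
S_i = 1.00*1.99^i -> [1.0, 1.99, 3.96, 7.88, 15.68]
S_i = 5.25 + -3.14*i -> [5.25, 2.11, -1.03, -4.17, -7.31]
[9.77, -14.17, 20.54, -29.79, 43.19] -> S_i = 9.77*(-1.45)^i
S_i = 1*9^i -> [1, 9, 81, 729, 6561]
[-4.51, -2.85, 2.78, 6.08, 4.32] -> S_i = Random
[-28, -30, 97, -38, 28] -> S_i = Random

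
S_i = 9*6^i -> [9, 54, 324, 1944, 11664]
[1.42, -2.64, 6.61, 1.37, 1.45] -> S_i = Random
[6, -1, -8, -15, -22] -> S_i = 6 + -7*i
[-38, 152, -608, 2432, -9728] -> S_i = -38*-4^i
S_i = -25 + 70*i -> [-25, 45, 115, 185, 255]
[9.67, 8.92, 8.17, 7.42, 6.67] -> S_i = 9.67 + -0.75*i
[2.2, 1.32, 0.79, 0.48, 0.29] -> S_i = 2.20*0.60^i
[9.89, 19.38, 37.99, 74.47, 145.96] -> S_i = 9.89*1.96^i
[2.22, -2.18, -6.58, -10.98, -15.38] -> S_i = 2.22 + -4.40*i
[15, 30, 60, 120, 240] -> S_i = 15*2^i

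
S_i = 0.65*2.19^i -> [0.65, 1.42, 3.12, 6.83, 14.95]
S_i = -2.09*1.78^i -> [-2.09, -3.72, -6.62, -11.79, -20.98]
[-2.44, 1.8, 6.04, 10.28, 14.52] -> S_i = -2.44 + 4.24*i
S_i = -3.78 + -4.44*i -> [-3.78, -8.22, -12.66, -17.1, -21.54]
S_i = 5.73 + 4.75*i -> [5.73, 10.48, 15.23, 19.98, 24.73]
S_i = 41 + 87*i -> [41, 128, 215, 302, 389]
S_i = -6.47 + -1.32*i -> [-6.47, -7.79, -9.11, -10.43, -11.75]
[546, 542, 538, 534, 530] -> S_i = 546 + -4*i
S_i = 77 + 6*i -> [77, 83, 89, 95, 101]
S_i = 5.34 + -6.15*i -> [5.34, -0.81, -6.96, -13.11, -19.26]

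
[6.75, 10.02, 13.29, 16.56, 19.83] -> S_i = 6.75 + 3.27*i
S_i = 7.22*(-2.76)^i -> [7.22, -19.93, 55.0, -151.8, 418.96]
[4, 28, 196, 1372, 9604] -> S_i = 4*7^i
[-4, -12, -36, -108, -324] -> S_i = -4*3^i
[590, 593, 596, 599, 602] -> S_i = 590 + 3*i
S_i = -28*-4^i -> [-28, 112, -448, 1792, -7168]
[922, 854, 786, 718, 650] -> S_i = 922 + -68*i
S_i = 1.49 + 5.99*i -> [1.49, 7.48, 13.47, 19.46, 25.45]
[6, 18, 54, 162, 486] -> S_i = 6*3^i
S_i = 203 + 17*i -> [203, 220, 237, 254, 271]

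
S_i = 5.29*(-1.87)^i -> [5.29, -9.89, 18.5, -34.59, 64.69]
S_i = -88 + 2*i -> [-88, -86, -84, -82, -80]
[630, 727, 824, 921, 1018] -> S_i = 630 + 97*i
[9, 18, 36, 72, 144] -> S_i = 9*2^i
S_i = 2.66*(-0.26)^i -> [2.66, -0.69, 0.18, -0.05, 0.01]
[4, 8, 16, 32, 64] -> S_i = 4*2^i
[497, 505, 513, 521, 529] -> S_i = 497 + 8*i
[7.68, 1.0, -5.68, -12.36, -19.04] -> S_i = 7.68 + -6.68*i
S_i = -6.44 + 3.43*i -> [-6.44, -3.01, 0.42, 3.85, 7.28]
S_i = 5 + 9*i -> [5, 14, 23, 32, 41]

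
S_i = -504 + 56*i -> [-504, -448, -392, -336, -280]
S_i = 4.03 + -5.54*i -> [4.03, -1.51, -7.05, -12.59, -18.13]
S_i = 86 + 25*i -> [86, 111, 136, 161, 186]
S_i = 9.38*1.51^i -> [9.38, 14.16, 21.39, 32.29, 48.77]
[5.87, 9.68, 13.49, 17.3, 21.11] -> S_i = 5.87 + 3.81*i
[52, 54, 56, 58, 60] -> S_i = 52 + 2*i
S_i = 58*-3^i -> [58, -174, 522, -1566, 4698]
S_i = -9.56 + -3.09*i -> [-9.56, -12.65, -15.74, -18.83, -21.92]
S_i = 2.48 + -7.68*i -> [2.48, -5.2, -12.88, -20.56, -28.24]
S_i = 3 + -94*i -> [3, -91, -185, -279, -373]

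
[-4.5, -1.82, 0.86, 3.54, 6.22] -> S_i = -4.50 + 2.68*i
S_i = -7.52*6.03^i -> [-7.52, -45.35, -273.43, -1648.81, -9942.31]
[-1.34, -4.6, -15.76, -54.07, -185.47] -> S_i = -1.34*3.43^i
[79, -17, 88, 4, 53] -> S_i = Random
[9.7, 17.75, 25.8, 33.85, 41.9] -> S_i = 9.70 + 8.05*i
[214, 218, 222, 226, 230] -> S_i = 214 + 4*i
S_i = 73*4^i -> [73, 292, 1168, 4672, 18688]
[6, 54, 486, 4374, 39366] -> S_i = 6*9^i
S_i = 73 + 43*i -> [73, 116, 159, 202, 245]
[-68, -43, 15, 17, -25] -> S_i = Random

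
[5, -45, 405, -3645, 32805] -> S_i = 5*-9^i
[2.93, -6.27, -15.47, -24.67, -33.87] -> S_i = 2.93 + -9.20*i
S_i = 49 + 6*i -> [49, 55, 61, 67, 73]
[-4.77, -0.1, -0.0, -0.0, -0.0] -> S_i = -4.77*0.02^i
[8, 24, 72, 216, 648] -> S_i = 8*3^i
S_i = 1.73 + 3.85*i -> [1.73, 5.58, 9.43, 13.28, 17.13]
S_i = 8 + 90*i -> [8, 98, 188, 278, 368]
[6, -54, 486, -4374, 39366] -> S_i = 6*-9^i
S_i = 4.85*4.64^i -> [4.85, 22.5, 104.42, 484.5, 2248.09]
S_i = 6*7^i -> [6, 42, 294, 2058, 14406]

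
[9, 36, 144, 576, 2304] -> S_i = 9*4^i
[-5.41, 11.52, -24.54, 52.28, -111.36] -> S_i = -5.41*(-2.13)^i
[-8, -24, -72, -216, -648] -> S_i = -8*3^i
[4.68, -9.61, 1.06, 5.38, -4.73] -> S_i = Random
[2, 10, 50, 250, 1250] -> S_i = 2*5^i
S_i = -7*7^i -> [-7, -49, -343, -2401, -16807]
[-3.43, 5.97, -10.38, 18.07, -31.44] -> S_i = -3.43*(-1.74)^i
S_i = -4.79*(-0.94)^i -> [-4.79, 4.5, -4.23, 3.98, -3.74]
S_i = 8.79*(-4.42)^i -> [8.79, -38.85, 171.72, -759.02, 3354.89]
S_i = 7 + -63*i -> [7, -56, -119, -182, -245]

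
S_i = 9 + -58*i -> [9, -49, -107, -165, -223]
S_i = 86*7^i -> [86, 602, 4214, 29498, 206486]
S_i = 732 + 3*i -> [732, 735, 738, 741, 744]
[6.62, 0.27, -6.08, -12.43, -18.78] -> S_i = 6.62 + -6.35*i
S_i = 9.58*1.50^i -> [9.58, 14.37, 21.56, 32.33, 48.5]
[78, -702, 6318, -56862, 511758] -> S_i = 78*-9^i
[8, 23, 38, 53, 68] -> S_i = 8 + 15*i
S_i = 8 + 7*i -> [8, 15, 22, 29, 36]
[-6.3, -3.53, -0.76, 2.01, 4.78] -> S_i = -6.30 + 2.77*i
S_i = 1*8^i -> [1, 8, 64, 512, 4096]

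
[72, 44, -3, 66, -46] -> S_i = Random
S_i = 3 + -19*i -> [3, -16, -35, -54, -73]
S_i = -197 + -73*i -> [-197, -270, -343, -416, -489]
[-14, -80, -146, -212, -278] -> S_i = -14 + -66*i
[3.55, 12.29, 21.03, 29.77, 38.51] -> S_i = 3.55 + 8.74*i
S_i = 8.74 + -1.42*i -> [8.74, 7.32, 5.9, 4.48, 3.06]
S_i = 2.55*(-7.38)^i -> [2.55, -18.82, 138.88, -1024.97, 7564.25]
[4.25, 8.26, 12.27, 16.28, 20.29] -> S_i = 4.25 + 4.01*i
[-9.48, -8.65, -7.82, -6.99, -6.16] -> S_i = -9.48 + 0.83*i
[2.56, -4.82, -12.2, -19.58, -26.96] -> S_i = 2.56 + -7.38*i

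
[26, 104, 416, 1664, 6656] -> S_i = 26*4^i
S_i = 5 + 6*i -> [5, 11, 17, 23, 29]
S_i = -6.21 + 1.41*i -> [-6.21, -4.8, -3.39, -1.98, -0.57]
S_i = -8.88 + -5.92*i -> [-8.88, -14.8, -20.72, -26.64, -32.56]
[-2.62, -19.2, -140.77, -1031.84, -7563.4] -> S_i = -2.62*7.33^i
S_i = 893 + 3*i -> [893, 896, 899, 902, 905]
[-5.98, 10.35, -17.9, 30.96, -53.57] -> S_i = -5.98*(-1.73)^i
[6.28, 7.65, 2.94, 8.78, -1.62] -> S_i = Random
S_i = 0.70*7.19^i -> [0.7, 5.03, 36.19, 260.19, 1870.74]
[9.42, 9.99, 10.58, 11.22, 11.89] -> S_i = 9.42*1.06^i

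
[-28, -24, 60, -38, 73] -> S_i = Random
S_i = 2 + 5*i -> [2, 7, 12, 17, 22]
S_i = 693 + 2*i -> [693, 695, 697, 699, 701]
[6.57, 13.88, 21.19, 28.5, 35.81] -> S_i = 6.57 + 7.31*i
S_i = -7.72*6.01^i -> [-7.72, -46.4, -278.85, -1675.87, -10071.99]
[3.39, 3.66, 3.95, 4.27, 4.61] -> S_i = 3.39*1.08^i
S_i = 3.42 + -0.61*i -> [3.42, 2.81, 2.2, 1.59, 0.98]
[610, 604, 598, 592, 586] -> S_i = 610 + -6*i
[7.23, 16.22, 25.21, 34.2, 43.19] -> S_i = 7.23 + 8.99*i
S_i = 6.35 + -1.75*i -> [6.35, 4.6, 2.85, 1.1, -0.65]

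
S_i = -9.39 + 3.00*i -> [-9.39, -6.39, -3.39, -0.39, 2.61]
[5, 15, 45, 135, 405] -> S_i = 5*3^i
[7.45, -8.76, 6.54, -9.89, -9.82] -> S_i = Random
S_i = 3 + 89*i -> [3, 92, 181, 270, 359]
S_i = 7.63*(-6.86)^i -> [7.63, -52.34, 359.06, -2463.18, 16897.44]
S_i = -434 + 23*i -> [-434, -411, -388, -365, -342]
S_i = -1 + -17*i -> [-1, -18, -35, -52, -69]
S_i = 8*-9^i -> [8, -72, 648, -5832, 52488]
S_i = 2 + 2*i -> [2, 4, 6, 8, 10]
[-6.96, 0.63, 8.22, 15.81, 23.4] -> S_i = -6.96 + 7.59*i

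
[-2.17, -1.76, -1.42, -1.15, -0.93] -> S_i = -2.17*0.81^i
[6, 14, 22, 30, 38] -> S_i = 6 + 8*i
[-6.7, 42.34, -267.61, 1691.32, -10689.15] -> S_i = -6.70*(-6.32)^i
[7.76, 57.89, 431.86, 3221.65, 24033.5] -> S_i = 7.76*7.46^i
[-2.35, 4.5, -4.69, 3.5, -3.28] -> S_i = Random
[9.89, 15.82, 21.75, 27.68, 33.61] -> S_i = 9.89 + 5.93*i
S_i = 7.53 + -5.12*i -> [7.53, 2.41, -2.71, -7.83, -12.95]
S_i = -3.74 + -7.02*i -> [-3.74, -10.76, -17.78, -24.8, -31.82]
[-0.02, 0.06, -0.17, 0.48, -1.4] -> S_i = -0.02*(-2.89)^i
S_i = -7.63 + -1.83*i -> [-7.63, -9.46, -11.29, -13.12, -14.95]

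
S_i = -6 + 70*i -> [-6, 64, 134, 204, 274]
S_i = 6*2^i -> [6, 12, 24, 48, 96]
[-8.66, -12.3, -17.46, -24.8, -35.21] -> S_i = -8.66*1.42^i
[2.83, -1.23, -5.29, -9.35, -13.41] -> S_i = 2.83 + -4.06*i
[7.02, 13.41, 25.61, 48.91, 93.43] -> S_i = 7.02*1.91^i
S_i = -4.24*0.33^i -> [-4.24, -1.4, -0.46, -0.15, -0.05]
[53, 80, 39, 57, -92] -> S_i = Random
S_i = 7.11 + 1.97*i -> [7.11, 9.08, 11.05, 13.02, 14.99]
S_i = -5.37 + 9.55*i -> [-5.37, 4.18, 13.73, 23.28, 32.83]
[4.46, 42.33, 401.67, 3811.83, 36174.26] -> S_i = 4.46*9.49^i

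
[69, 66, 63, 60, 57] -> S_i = 69 + -3*i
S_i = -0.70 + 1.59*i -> [-0.7, 0.89, 2.48, 4.07, 5.66]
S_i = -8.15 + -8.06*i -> [-8.15, -16.21, -24.27, -32.33, -40.39]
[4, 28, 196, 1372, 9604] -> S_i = 4*7^i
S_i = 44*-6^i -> [44, -264, 1584, -9504, 57024]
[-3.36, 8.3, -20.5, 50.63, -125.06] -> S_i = -3.36*(-2.47)^i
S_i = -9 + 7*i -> [-9, -2, 5, 12, 19]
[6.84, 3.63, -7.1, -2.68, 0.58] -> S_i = Random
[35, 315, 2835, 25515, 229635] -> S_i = 35*9^i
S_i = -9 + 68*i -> [-9, 59, 127, 195, 263]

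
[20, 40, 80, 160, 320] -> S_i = 20*2^i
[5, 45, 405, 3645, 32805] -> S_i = 5*9^i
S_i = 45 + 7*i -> [45, 52, 59, 66, 73]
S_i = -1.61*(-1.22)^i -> [-1.61, 1.96, -2.4, 2.92, -3.57]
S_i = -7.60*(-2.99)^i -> [-7.6, 22.72, -67.94, 203.15, -607.43]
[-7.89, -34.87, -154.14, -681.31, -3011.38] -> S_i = -7.89*4.42^i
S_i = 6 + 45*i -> [6, 51, 96, 141, 186]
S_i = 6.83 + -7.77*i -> [6.83, -0.94, -8.71, -16.48, -24.25]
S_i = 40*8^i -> [40, 320, 2560, 20480, 163840]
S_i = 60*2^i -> [60, 120, 240, 480, 960]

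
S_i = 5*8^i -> [5, 40, 320, 2560, 20480]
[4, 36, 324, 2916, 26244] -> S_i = 4*9^i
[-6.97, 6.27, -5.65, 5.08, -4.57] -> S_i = -6.97*(-0.90)^i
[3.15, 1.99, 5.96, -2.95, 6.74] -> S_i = Random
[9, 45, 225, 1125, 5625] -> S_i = 9*5^i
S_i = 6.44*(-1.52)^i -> [6.44, -9.79, 14.88, -22.62, 34.38]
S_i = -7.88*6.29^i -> [-7.88, -49.57, -311.77, -1961.0, -12334.71]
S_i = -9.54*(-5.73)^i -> [-9.54, 54.66, -313.23, 1794.78, -10284.11]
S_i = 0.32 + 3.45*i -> [0.32, 3.77, 7.22, 10.67, 14.12]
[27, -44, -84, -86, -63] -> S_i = Random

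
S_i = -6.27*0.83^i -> [-6.27, -5.2, -4.32, -3.59, -2.98]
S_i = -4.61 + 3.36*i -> [-4.61, -1.25, 2.11, 5.47, 8.83]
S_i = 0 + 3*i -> [0, 3, 6, 9, 12]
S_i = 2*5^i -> [2, 10, 50, 250, 1250]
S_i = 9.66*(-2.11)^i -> [9.66, -20.38, 43.01, -90.75, 191.47]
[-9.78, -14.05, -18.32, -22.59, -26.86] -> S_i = -9.78 + -4.27*i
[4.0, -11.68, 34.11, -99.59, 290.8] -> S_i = 4.00*(-2.92)^i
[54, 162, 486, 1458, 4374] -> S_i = 54*3^i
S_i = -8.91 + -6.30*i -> [-8.91, -15.21, -21.51, -27.81, -34.11]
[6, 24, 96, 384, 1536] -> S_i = 6*4^i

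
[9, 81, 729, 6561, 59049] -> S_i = 9*9^i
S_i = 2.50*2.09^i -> [2.5, 5.22, 10.92, 22.82, 47.7]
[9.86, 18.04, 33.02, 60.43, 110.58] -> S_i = 9.86*1.83^i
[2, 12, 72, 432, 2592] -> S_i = 2*6^i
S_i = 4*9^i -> [4, 36, 324, 2916, 26244]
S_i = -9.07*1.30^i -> [-9.07, -11.79, -15.33, -19.93, -25.9]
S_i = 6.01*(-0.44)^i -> [6.01, -2.64, 1.16, -0.51, 0.23]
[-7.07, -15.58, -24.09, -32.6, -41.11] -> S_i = -7.07 + -8.51*i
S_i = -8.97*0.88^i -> [-8.97, -7.89, -6.95, -6.11, -5.38]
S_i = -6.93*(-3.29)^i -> [-6.93, 22.8, -75.01, 246.79, -811.93]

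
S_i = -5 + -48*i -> [-5, -53, -101, -149, -197]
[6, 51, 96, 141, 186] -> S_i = 6 + 45*i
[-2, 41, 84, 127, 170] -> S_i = -2 + 43*i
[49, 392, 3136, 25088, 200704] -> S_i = 49*8^i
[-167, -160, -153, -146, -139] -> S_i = -167 + 7*i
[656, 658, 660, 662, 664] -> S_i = 656 + 2*i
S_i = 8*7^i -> [8, 56, 392, 2744, 19208]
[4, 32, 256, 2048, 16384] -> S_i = 4*8^i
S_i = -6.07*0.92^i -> [-6.07, -5.58, -5.14, -4.73, -4.35]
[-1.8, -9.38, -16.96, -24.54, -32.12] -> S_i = -1.80 + -7.58*i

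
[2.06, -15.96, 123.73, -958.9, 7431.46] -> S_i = 2.06*(-7.75)^i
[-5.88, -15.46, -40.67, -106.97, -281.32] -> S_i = -5.88*2.63^i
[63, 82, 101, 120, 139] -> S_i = 63 + 19*i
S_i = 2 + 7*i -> [2, 9, 16, 23, 30]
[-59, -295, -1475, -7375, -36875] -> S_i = -59*5^i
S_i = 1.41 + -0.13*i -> [1.41, 1.28, 1.15, 1.02, 0.89]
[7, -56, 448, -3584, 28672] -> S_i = 7*-8^i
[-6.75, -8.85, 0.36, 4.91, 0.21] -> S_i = Random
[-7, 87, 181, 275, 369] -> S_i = -7 + 94*i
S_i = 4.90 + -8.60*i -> [4.9, -3.7, -12.3, -20.9, -29.5]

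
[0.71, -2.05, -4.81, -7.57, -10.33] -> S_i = 0.71 + -2.76*i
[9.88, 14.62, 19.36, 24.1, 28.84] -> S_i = 9.88 + 4.74*i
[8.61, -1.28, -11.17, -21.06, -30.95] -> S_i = 8.61 + -9.89*i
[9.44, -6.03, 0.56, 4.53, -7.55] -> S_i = Random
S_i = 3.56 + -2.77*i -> [3.56, 0.79, -1.98, -4.75, -7.52]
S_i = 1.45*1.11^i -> [1.45, 1.61, 1.79, 1.98, 2.2]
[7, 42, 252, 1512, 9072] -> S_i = 7*6^i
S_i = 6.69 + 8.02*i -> [6.69, 14.71, 22.73, 30.75, 38.77]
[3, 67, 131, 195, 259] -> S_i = 3 + 64*i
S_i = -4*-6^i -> [-4, 24, -144, 864, -5184]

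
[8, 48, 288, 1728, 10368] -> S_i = 8*6^i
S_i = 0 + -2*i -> [0, -2, -4, -6, -8]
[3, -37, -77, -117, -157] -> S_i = 3 + -40*i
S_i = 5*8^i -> [5, 40, 320, 2560, 20480]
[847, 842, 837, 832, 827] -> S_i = 847 + -5*i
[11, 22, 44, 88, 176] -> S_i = 11*2^i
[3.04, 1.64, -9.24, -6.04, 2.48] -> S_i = Random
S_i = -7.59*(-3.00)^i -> [-7.59, 22.77, -68.31, 204.93, -614.79]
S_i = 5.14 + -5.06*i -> [5.14, 0.08, -4.98, -10.04, -15.1]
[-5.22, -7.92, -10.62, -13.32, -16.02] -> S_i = -5.22 + -2.70*i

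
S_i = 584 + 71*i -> [584, 655, 726, 797, 868]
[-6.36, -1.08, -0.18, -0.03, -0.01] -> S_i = -6.36*0.17^i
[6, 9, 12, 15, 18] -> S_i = 6 + 3*i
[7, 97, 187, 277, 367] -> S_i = 7 + 90*i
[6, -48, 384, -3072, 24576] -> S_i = 6*-8^i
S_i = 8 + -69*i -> [8, -61, -130, -199, -268]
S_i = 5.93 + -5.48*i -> [5.93, 0.45, -5.03, -10.51, -15.99]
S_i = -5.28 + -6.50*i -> [-5.28, -11.78, -18.28, -24.78, -31.28]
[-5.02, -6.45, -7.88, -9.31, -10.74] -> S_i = -5.02 + -1.43*i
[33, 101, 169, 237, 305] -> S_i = 33 + 68*i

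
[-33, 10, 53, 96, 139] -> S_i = -33 + 43*i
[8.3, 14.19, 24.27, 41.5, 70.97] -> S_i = 8.30*1.71^i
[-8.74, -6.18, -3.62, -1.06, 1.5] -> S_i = -8.74 + 2.56*i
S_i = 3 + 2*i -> [3, 5, 7, 9, 11]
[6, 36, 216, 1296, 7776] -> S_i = 6*6^i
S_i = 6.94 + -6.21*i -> [6.94, 0.73, -5.48, -11.69, -17.9]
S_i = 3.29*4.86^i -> [3.29, 15.99, 77.71, 377.66, 1835.44]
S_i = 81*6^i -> [81, 486, 2916, 17496, 104976]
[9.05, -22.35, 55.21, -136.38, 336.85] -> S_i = 9.05*(-2.47)^i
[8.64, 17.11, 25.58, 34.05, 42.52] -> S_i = 8.64 + 8.47*i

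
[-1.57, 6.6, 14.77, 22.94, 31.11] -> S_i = -1.57 + 8.17*i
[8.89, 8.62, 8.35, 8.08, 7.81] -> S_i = 8.89 + -0.27*i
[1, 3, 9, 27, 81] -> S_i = 1*3^i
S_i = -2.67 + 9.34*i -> [-2.67, 6.67, 16.01, 25.35, 34.69]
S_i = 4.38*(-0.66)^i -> [4.38, -2.89, 1.91, -1.26, 0.83]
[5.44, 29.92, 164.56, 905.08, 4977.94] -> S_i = 5.44*5.50^i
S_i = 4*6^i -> [4, 24, 144, 864, 5184]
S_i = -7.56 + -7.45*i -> [-7.56, -15.01, -22.46, -29.91, -37.36]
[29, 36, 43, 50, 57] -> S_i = 29 + 7*i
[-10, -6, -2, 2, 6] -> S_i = -10 + 4*i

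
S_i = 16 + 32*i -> [16, 48, 80, 112, 144]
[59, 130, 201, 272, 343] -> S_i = 59 + 71*i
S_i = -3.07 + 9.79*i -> [-3.07, 6.72, 16.51, 26.3, 36.09]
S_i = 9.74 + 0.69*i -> [9.74, 10.43, 11.12, 11.81, 12.5]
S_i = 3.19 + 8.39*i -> [3.19, 11.58, 19.97, 28.36, 36.75]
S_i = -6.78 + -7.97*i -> [-6.78, -14.75, -22.72, -30.69, -38.66]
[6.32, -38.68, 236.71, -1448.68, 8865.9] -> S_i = 6.32*(-6.12)^i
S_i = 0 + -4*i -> [0, -4, -8, -12, -16]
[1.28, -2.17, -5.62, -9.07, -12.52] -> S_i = 1.28 + -3.45*i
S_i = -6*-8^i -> [-6, 48, -384, 3072, -24576]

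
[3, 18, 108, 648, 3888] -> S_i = 3*6^i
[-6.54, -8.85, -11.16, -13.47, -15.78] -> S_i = -6.54 + -2.31*i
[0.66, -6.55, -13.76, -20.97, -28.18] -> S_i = 0.66 + -7.21*i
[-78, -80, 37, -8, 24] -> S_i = Random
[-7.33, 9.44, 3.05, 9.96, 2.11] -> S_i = Random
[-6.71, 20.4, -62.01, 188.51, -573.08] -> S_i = -6.71*(-3.04)^i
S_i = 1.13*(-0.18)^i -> [1.13, -0.2, 0.04, -0.01, 0.0]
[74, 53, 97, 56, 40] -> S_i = Random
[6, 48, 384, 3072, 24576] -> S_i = 6*8^i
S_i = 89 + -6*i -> [89, 83, 77, 71, 65]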